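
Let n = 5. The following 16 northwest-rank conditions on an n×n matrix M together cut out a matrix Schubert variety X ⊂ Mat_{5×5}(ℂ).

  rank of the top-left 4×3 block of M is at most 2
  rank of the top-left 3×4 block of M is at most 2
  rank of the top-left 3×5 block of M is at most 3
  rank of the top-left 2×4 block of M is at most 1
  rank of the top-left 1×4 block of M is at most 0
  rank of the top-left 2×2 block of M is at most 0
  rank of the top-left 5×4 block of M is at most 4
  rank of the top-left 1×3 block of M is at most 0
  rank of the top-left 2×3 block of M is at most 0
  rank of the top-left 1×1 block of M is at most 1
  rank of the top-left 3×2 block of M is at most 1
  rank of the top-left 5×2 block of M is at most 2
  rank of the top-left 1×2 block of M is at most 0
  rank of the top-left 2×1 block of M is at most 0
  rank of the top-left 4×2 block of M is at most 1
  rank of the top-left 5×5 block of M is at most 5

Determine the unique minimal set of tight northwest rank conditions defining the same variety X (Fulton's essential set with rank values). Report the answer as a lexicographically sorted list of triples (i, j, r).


Reconstructing r_w from the 16 given conditions:

  row 1: 0  0  0  0  1
  row 2: 0  0  0  1  2
  row 3: 1  1  1  2  3
  row 4: 1  1  2  3  4
  row 5: 1  2  3  4  5

reading off 1-entries of Δ²R: w = (5, 4, 1, 3, 2).

ℓ(w)=8; the 3 essential cells (i,j,r):

[(1, 4, 0), (2, 3, 0), (4, 2, 1)]


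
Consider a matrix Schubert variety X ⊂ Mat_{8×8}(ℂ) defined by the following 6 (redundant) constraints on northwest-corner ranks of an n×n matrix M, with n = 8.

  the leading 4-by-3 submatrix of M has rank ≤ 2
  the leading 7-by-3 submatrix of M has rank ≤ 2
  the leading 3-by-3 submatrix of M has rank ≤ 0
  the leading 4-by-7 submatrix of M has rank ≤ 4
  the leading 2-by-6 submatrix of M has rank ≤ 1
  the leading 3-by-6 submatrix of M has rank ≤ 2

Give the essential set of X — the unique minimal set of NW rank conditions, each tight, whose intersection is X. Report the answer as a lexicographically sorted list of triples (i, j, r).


The tightest implied rank at each (i,j), from the 6 conditions:

  row 1: 0  0  0  1  1  1  1  1
  row 2: 0  0  0  1  1  1  2  2
  row 3: 0  0  0  1  2  2  3  3
  row 4: 1  1  1  2  3  3  4  4
  row 5: 1  2  2  3  4  4  5  5
  row 6: 1  2  2  3  4  5  6  6
  row 7: 1  2  2  3  4  5  6  7
  row 8: 1  2  3  4  5  6  7  8

reading off 1-entries of Δ²R: w = (4, 7, 5, 1, 2, 6, 8, 3).

D(w) has 13 cells with 3 SE-corners; essential set:

[(2, 6, 1), (3, 3, 0), (7, 3, 2)]


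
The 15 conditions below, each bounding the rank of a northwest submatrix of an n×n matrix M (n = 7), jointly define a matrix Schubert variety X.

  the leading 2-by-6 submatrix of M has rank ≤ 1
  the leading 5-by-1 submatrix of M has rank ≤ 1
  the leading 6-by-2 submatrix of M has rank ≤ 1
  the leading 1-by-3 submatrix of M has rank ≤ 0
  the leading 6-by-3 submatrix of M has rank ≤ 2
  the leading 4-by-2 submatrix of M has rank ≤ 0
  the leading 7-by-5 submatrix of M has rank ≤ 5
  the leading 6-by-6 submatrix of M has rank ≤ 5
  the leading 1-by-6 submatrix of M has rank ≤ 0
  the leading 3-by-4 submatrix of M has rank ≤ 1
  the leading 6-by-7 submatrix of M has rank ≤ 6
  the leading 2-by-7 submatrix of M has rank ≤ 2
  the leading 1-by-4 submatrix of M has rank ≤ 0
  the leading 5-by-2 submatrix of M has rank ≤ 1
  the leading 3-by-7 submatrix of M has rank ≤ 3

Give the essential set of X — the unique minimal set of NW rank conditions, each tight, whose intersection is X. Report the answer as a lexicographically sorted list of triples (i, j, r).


Rank table r_w(7×7) implied by the 15 constraints:

  0  0  0  0  0  0  1
  0  0  1  1  1  1  2
  0  0  1  1  2  2  3
  0  0  1  2  3  3  4
  1  1  2  3  4  4  5
  1  1  2  3  4  5  6
  1  2  3  4  5  6  7

reading off 1-entries of Δ²R: w = (7, 3, 5, 4, 1, 6, 2).

ℓ(w)=14; the 4 essential cells (i,j,r):

[(1, 6, 0), (3, 4, 1), (4, 2, 0), (6, 2, 1)]


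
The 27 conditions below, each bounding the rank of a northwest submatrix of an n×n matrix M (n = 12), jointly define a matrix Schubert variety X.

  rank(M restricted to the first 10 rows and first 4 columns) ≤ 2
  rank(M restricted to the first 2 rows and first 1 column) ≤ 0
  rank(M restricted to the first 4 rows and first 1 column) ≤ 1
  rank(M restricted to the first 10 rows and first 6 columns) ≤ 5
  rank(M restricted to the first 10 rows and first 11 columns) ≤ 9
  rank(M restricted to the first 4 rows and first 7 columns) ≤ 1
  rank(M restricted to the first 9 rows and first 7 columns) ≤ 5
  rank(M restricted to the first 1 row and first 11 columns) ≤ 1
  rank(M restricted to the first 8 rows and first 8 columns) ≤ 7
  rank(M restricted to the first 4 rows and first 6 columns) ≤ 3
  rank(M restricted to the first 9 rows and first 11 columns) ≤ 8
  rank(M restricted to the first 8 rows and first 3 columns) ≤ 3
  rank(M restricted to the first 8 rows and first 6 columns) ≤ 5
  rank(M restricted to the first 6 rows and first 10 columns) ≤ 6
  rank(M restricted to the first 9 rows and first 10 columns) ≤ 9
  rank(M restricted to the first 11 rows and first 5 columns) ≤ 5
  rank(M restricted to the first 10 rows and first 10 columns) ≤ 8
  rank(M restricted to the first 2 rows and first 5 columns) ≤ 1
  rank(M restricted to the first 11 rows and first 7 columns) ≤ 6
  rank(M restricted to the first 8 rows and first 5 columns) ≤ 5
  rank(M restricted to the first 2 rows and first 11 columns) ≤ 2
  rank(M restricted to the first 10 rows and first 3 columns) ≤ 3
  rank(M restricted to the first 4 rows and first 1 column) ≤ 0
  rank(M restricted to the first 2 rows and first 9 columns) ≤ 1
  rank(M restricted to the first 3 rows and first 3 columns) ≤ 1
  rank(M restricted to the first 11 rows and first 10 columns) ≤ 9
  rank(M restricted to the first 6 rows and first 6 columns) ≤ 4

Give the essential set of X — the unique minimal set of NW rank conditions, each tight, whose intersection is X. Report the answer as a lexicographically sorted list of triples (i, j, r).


Rank table r_w(12×12) implied by the 27 constraints:

  0, 1, 1, 1, 1, 1, 1, 1, 1, 1, 1, 1
  0, 1, 1, 1, 1, 1, 1, 1, 1, 2, 2, 2
  0, 1, 1, 1, 1, 1, 1, 2, 2, 3, 3, 3
  0, 1, 1, 1, 1, 1, 1, 2, 3, 4, 4, 4
  1, 2, 2, 2, 2, 2, 2, 3, 4, 5, 5, 5
  1, 2, 2, 2, 3, 3, 3, 4, 5, 6, 6, 6
  1, 2, 2, 2, 3, 4, 4, 5, 6, 7, 7, 7
  1, 2, 2, 2, 3, 4, 5, 6, 7, 8, 8, 8
  1, 2, 2, 2, 3, 4, 5, 6, 7, 8, 8, 9
  1, 2, 2, 2, 3, 4, 5, 6, 7, 8, 9, 10
  1, 2, 3, 3, 4, 5, 6, 7, 8, 9, 10, 11
  1, 2, 3, 4, 5, 6, 7, 8, 9, 10, 11, 12

hence w(1..12) = (2, 10, 8, 9, 1, 5, 6, 7, 12, 11, 3, 4).

|D(w)|=32, |Ess(w)|=5:

[(2, 9, 1), (4, 1, 0), (4, 7, 1), (9, 11, 8), (10, 4, 2)]


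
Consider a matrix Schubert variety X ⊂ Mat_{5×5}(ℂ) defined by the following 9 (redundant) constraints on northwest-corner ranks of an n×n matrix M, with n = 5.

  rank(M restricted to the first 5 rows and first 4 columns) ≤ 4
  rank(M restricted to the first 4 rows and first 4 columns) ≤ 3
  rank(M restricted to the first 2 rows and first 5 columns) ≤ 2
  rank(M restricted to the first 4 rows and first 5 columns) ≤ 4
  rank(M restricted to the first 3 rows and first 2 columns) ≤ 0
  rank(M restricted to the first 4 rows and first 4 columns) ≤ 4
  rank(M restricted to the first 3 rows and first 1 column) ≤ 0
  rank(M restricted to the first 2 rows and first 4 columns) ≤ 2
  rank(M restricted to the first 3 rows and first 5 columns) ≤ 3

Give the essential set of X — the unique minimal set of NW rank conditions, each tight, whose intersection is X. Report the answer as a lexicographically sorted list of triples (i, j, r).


Reconstructing r_w from the 9 given conditions:

  i=1: 0, 0, 1, 1, 1
  i=2: 0, 0, 1, 2, 2
  i=3: 0, 0, 1, 2, 3
  i=4: 1, 1, 2, 3, 4
  i=5: 1, 2, 3, 4, 5

the unique w with this rank table is (3, 4, 5, 1, 2).

1 SE-corner of the 6-cell Rothe diagram gives Ess(w):

[(3, 2, 0)]


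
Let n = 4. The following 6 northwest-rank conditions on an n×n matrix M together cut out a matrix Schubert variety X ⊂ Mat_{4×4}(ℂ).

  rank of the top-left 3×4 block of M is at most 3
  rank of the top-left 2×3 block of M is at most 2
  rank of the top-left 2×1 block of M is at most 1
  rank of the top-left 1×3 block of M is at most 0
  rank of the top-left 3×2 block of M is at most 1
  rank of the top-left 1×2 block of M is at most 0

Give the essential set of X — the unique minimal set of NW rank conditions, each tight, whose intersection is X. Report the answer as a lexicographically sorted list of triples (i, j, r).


Computing R[i][j] = min implied NW-rank bound (n=4, 6 conditions):

  row 1: 0  0  0  1
  row 2: 1  1  1  2
  row 3: 1  1  2  3
  row 4: 1  2  3  4

hence w(1..4) = (4, 1, 3, 2).

2 SE-corners of the 4-cell Rothe diagram give Ess(w):

[(1, 3, 0), (3, 2, 1)]


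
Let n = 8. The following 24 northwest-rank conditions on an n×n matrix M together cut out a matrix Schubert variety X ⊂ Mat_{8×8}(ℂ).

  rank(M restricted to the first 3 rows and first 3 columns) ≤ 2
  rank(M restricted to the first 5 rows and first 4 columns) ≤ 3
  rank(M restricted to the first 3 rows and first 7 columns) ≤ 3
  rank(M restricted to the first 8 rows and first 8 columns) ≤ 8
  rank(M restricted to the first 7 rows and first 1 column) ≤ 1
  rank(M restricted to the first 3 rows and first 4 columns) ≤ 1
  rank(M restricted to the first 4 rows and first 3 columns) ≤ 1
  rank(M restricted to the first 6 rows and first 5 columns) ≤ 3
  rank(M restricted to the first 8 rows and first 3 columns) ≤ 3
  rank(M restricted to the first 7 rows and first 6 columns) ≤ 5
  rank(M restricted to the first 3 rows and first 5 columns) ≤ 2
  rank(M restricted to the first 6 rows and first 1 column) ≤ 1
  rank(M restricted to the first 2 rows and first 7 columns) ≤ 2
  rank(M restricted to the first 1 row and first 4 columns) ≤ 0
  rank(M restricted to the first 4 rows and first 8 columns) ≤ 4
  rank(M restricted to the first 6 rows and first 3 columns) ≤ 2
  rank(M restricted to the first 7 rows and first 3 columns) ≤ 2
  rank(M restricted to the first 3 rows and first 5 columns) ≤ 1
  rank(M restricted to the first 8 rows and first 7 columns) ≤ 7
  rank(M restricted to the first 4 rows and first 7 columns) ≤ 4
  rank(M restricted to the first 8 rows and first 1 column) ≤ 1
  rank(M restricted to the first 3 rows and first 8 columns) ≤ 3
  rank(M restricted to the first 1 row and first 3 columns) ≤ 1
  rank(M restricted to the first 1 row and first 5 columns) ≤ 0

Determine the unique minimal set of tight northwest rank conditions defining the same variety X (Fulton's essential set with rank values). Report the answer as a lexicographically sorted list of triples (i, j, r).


The tightest implied rank at each (i,j), from the 24 conditions:

  row 1: 0, 0, 0, 0, 0, 1, 1, 1
  row 2: 1, 1, 1, 1, 1, 2, 2, 2
  row 3: 1, 1, 1, 1, 1, 2, 3, 3
  row 4: 1, 1, 1, 2, 2, 3, 4, 4
  row 5: 1, 2, 2, 3, 3, 4, 5, 5
  row 6: 1, 2, 2, 3, 3, 4, 5, 6
  row 7: 1, 2, 2, 3, 4, 5, 6, 7
  row 8: 1, 2, 3, 4, 5, 6, 7, 8

so w = (6, 1, 7, 4, 2, 8, 5, 3).

Fulton essential set (5 of the 14 Rothe cells):

[(1, 5, 0), (3, 5, 1), (4, 3, 1), (6, 5, 3), (7, 3, 2)]


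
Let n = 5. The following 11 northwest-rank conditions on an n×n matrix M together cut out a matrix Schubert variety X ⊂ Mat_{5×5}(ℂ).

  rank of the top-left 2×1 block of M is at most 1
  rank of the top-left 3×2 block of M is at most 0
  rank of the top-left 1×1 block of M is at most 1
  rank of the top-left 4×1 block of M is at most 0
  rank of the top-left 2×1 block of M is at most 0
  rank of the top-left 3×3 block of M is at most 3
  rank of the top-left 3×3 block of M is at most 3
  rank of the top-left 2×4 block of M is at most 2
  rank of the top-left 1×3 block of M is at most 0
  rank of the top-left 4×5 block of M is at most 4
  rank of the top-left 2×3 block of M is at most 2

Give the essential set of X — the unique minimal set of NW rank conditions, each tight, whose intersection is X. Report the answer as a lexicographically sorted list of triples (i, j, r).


Rank table r_w(5×5) implied by the 11 constraints:

  0 | 0 | 0 | 1 | 1
  0 | 0 | 1 | 2 | 2
  0 | 0 | 1 | 2 | 3
  0 | 1 | 2 | 3 | 4
  1 | 2 | 3 | 4 | 5

reading off 1-entries of Δ²R: w = (4, 3, 5, 2, 1).

Rothe diagram D(w) (8 cells), 3 SE-corners (essential conditions):

[(1, 3, 0), (3, 2, 0), (4, 1, 0)]


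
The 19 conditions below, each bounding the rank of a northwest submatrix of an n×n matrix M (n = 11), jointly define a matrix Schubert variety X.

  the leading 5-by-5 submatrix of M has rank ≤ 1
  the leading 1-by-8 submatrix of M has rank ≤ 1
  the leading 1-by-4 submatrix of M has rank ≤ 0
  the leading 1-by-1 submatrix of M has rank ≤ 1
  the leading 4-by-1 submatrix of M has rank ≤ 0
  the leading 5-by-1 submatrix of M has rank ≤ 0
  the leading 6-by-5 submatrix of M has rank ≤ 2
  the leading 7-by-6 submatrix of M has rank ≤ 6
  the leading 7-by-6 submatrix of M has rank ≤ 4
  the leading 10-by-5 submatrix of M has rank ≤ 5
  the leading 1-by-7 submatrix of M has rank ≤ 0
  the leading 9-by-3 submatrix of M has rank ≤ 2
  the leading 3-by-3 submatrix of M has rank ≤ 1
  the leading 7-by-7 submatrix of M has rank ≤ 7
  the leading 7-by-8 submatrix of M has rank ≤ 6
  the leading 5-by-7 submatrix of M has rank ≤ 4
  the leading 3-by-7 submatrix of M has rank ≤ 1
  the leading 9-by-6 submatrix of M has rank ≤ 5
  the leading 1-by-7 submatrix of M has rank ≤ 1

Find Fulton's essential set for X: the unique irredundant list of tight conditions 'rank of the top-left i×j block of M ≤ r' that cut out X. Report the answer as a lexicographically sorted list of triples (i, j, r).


Computing R[i][j] = min implied NW-rank bound (n=11, 19 conditions):

  R[1]: 0  0  0  0  0  0  0  1  1  1  1
  R[2]: 0  1  1  1  1  1  1  2  2  2  2
  R[3]: 0  1  1  1  1  1  1  2  3  3  3
  R[4]: 0  1  1  1  1  2  2  3  4  4  4
  R[5]: 0  1  1  1  1  2  3  4  5  5  5
  R[6]: 1  2  2  2  2  3  4  5  6  6  6
  R[7]: 1  2  2  3  3  4  5  6  7  7  7
  R[8]: 1  2  2  3  4  5  6  7  8  8  8
  R[9]: 1  2  2  3  4  5  6  7  8  9  9
  R[10]: 1  2  3  4  5  6  7  8  9  10  10
  R[11]: 1  2  3  4  5  6  7  8  9  10  11

the unique w with this rank table is (8, 2, 9, 6, 7, 1, 4, 5, 10, 3, 11).

5 SE-corners of the 25-cell Rothe diagram give Ess(w):

[(1, 7, 0), (3, 7, 1), (5, 1, 0), (5, 5, 1), (9, 3, 2)]


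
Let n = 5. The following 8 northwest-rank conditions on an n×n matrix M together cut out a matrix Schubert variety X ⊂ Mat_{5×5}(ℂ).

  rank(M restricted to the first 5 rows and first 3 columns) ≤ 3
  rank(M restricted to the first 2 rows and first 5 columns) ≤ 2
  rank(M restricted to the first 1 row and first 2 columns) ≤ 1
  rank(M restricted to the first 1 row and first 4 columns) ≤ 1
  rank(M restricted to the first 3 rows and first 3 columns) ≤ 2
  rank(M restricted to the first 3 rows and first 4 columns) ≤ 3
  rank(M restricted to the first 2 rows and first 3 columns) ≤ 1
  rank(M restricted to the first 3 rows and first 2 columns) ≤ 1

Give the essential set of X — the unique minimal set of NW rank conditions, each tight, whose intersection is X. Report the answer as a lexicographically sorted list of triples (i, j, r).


Rank table r_w(5×5) implied by the 8 constraints:

  1  1  1  1  1
  1  1  1  2  2
  1  1  2  3  3
  1  2  3  4  4
  1  2  3  4  5

reading off 1-entries of Δ²R: w = (1, 4, 3, 2, 5).

Fulton essential set (2 of the 3 Rothe cells):

[(2, 3, 1), (3, 2, 1)]


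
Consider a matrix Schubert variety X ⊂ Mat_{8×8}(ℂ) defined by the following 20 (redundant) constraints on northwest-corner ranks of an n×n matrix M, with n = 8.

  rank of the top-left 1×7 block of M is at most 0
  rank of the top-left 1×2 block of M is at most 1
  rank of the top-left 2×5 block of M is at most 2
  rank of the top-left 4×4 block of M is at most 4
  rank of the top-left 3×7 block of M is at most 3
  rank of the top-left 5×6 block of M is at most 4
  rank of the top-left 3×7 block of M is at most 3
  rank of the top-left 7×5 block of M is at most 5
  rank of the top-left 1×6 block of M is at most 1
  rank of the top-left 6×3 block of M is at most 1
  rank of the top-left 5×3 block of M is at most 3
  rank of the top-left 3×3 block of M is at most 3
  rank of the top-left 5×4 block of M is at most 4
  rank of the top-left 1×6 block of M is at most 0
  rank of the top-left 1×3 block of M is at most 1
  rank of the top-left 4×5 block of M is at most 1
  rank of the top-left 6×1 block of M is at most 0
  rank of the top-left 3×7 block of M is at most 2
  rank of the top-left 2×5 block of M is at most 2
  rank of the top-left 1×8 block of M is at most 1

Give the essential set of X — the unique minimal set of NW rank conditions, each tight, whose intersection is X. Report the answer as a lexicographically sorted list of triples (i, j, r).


Propagating the 20 rank bounds to every northwest block:

  row 1: 0 | 0 | 0 | 0 | 0 | 0 | 0 | 1
  row 2: 0 | 1 | 1 | 1 | 1 | 1 | 1 | 2
  row 3: 0 | 1 | 1 | 1 | 1 | 2 | 2 | 3
  row 4: 0 | 1 | 1 | 1 | 1 | 2 | 3 | 4
  row 5: 0 | 1 | 1 | 2 | 2 | 3 | 4 | 5
  row 6: 0 | 1 | 1 | 2 | 3 | 4 | 5 | 6
  row 7: 1 | 2 | 2 | 3 | 4 | 5 | 6 | 7
  row 8: 1 | 2 | 3 | 4 | 5 | 6 | 7 | 8

giving w = (8, 2, 6, 7, 4, 5, 1, 3) via Δ²R.

|D(w)|=20, |Ess(w)|=4:

[(1, 7, 0), (4, 5, 1), (6, 1, 0), (6, 3, 1)]


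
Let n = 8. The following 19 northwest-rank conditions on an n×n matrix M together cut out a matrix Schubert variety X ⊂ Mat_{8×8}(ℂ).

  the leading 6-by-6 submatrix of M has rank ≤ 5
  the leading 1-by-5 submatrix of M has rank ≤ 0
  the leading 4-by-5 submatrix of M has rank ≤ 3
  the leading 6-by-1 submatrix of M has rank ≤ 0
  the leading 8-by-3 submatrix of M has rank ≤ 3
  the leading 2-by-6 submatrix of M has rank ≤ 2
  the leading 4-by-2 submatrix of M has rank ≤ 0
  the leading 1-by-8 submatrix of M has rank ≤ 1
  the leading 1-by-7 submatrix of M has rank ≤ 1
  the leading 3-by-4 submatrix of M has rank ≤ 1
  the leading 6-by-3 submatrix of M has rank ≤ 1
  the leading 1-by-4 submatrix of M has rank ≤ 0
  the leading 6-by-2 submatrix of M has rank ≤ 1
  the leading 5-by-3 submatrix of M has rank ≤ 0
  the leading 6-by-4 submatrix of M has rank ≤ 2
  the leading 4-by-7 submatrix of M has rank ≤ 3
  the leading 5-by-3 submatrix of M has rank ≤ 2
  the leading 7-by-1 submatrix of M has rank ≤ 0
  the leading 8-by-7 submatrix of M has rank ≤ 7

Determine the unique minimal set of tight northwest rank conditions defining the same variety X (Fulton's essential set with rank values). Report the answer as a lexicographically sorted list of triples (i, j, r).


Computing R[i][j] = min implied NW-rank bound (n=8, 19 conditions):

  R[1]: 0  0  0  0  0  1  1  1
  R[2]: 0  0  0  1  1  2  2  2
  R[3]: 0  0  0  1  2  3  3  3
  R[4]: 0  0  0  1  2  3  3  4
  R[5]: 0  0  0  1  2  3  4  5
  R[6]: 0  1  1  2  3  4  5  6
  R[7]: 0  1  2  3  4  5  6  7
  R[8]: 1  2  3  4  5  6  7  8

second differences of R give the permutation w = (6, 4, 5, 8, 7, 2, 3, 1).

D(w) has 20 cells with 4 SE-corners; essential set:

[(1, 5, 0), (4, 7, 3), (5, 3, 0), (7, 1, 0)]


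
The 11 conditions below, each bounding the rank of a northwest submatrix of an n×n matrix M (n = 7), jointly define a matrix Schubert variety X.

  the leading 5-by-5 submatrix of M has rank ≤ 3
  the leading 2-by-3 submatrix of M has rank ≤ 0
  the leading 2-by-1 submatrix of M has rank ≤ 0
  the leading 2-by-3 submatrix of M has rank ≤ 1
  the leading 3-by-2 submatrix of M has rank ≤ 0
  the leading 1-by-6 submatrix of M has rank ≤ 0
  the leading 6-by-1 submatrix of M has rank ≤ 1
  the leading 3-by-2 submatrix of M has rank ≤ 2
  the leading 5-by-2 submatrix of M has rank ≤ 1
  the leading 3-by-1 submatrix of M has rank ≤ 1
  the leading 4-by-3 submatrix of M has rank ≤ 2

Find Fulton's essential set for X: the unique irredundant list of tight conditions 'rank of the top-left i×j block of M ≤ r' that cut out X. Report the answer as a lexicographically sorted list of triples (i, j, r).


Reconstructing r_w from the 11 given conditions:

  R[1]: 0 0 0 0 0 0 1
  R[2]: 0 0 0 1 1 1 2
  R[3]: 0 0 1 2 2 2 3
  R[4]: 1 1 2 3 3 3 4
  R[5]: 1 1 2 3 3 4 5
  R[6]: 1 2 3 4 4 5 6
  R[7]: 1 2 3 4 5 6 7

the unique w with this rank table is (7, 4, 3, 1, 6, 2, 5).

ℓ(w)=13; the 5 essential cells (i,j,r):

[(1, 6, 0), (2, 3, 0), (3, 2, 0), (5, 2, 1), (5, 5, 3)]


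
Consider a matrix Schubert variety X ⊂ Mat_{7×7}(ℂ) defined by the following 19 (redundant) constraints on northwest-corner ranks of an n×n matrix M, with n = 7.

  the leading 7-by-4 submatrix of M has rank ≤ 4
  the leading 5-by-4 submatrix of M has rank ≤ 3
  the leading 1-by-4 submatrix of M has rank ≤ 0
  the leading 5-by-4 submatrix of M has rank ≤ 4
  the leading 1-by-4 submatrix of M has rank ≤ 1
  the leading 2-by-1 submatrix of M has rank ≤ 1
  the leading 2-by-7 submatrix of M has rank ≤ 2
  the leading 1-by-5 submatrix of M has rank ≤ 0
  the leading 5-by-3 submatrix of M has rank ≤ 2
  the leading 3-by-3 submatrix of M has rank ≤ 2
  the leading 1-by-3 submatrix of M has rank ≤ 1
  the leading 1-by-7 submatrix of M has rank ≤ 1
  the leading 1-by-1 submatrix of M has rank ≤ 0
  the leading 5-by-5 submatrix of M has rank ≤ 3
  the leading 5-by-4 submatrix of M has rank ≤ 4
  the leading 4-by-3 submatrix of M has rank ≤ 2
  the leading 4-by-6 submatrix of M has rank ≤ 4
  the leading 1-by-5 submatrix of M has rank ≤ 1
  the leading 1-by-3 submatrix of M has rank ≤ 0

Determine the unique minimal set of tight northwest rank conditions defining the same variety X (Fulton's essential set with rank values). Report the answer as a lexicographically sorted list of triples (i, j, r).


Reconstructing r_w from the 19 given conditions:

  R[1]: 0 | 0 | 0 | 0 | 0 | 1 | 1
  R[2]: 1 | 1 | 1 | 1 | 1 | 2 | 2
  R[3]: 1 | 2 | 2 | 2 | 2 | 3 | 3
  R[4]: 1 | 2 | 2 | 3 | 3 | 4 | 4
  R[5]: 1 | 2 | 2 | 3 | 3 | 4 | 5
  R[6]: 1 | 2 | 3 | 4 | 4 | 5 | 6
  R[7]: 1 | 2 | 3 | 4 | 5 | 6 | 7

giving w = (6, 1, 2, 4, 7, 3, 5) via Δ²R.

D(w) has 8 cells with 3 SE-corners; essential set:

[(1, 5, 0), (5, 3, 2), (5, 5, 3)]


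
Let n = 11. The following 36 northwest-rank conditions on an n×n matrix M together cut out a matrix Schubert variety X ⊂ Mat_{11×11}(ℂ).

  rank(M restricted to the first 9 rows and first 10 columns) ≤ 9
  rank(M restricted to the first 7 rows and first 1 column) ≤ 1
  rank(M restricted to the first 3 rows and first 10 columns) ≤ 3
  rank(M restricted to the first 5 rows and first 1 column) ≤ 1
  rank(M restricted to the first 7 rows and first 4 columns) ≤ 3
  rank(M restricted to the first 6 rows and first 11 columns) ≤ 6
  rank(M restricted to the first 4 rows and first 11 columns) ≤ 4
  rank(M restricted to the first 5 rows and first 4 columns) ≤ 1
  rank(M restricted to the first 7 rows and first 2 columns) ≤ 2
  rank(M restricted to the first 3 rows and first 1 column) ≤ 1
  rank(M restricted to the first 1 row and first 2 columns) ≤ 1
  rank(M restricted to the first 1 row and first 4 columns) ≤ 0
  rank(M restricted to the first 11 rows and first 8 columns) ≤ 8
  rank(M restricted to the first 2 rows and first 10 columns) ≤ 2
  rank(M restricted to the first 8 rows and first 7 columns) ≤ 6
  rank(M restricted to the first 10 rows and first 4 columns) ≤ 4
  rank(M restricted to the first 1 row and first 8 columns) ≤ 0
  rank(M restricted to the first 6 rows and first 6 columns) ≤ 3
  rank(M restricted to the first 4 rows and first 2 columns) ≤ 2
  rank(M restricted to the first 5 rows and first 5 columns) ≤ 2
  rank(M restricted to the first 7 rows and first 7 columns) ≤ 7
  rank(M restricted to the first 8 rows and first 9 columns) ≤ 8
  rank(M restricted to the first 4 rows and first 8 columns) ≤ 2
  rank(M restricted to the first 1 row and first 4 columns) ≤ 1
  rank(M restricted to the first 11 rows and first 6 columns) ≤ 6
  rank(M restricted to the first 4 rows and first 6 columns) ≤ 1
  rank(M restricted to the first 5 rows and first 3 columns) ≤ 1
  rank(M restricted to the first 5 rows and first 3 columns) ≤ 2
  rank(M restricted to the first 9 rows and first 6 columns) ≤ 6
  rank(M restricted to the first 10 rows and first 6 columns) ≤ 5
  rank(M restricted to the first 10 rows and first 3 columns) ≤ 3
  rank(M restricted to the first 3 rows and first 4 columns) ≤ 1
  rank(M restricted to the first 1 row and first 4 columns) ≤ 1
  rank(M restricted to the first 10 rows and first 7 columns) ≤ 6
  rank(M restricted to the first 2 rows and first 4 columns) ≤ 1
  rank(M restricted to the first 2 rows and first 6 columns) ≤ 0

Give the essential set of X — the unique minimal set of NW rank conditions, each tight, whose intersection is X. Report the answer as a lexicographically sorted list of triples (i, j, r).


Reconstructing r_w from the 36 given conditions:

  R[1]: 0 | 0 | 0 | 0 | 0 | 0 | 0 | 0 | 1 | 1 | 1
  R[2]: 0 | 0 | 0 | 0 | 0 | 0 | 1 | 1 | 2 | 2 | 2
  R[3]: 1 | 1 | 1 | 1 | 1 | 1 | 2 | 2 | 3 | 3 | 3
  R[4]: 1 | 1 | 1 | 1 | 1 | 1 | 2 | 2 | 3 | 4 | 4
  R[5]: 1 | 1 | 1 | 1 | 2 | 2 | 3 | 3 | 4 | 5 | 5
  R[6]: 1 | 2 | 2 | 2 | 3 | 3 | 4 | 4 | 5 | 6 | 6
  R[7]: 1 | 2 | 3 | 3 | 4 | 4 | 5 | 5 | 6 | 7 | 7
  R[8]: 1 | 2 | 3 | 4 | 5 | 5 | 6 | 6 | 7 | 8 | 8
  R[9]: 1 | 2 | 3 | 4 | 5 | 5 | 6 | 7 | 8 | 9 | 9
  R[10]: 1 | 2 | 3 | 4 | 5 | 5 | 6 | 7 | 8 | 9 | 10
  R[11]: 1 | 2 | 3 | 4 | 5 | 6 | 7 | 8 | 9 | 10 | 11

second differences of R give the permutation w = (9, 7, 1, 10, 5, 2, 3, 4, 8, 11, 6).

|D(w)|=25, |Ess(w)|=6:

[(1, 8, 0), (2, 6, 0), (4, 6, 1), (4, 8, 2), (5, 4, 1), (10, 6, 5)]


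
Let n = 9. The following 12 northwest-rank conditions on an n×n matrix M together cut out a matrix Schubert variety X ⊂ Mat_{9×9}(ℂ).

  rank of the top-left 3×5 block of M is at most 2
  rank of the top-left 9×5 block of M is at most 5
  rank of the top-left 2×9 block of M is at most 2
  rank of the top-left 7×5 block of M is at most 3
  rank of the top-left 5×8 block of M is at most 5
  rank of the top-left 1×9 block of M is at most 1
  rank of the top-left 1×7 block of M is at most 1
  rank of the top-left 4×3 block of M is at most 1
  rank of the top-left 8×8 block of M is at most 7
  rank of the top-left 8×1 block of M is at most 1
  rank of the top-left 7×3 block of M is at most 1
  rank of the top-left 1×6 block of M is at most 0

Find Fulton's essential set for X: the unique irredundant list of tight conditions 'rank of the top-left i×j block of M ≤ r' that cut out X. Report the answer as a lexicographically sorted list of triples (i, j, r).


Rank table r_w(9×9) implied by the 12 constraints:

  i=1: 0 | 0 | 0 | 0 | 0 | 0 | 1 | 1 | 1
  i=2: 1 | 1 | 1 | 1 | 1 | 1 | 2 | 2 | 2
  i=3: 1 | 1 | 1 | 2 | 2 | 2 | 3 | 3 | 3
  i=4: 1 | 1 | 1 | 2 | 3 | 3 | 4 | 4 | 4
  i=5: 1 | 1 | 1 | 2 | 3 | 4 | 5 | 5 | 5
  i=6: 1 | 1 | 1 | 2 | 3 | 4 | 5 | 6 | 6
  i=7: 1 | 1 | 1 | 2 | 3 | 4 | 5 | 6 | 7
  i=8: 1 | 2 | 2 | 3 | 4 | 5 | 6 | 7 | 8
  i=9: 1 | 2 | 3 | 4 | 5 | 6 | 7 | 8 | 9

second differences of R give the permutation w = (7, 1, 4, 5, 6, 8, 9, 2, 3).

Rothe diagram D(w) (16 cells), 2 SE-corners (essential conditions):

[(1, 6, 0), (7, 3, 1)]


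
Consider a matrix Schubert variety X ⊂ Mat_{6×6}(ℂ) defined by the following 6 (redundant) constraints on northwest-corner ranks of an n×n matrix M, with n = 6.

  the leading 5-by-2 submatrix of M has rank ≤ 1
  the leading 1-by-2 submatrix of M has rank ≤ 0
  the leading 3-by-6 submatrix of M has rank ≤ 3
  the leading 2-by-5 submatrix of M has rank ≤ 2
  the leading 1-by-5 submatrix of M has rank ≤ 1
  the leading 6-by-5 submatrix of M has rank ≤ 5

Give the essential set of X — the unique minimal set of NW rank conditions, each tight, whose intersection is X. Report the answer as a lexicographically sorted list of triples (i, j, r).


Computing R[i][j] = min implied NW-rank bound (n=6, 6 conditions):

  row 1: 0  0  1  1  1  1
  row 2: 1  1  2  2  2  2
  row 3: 1  1  2  3  3  3
  row 4: 1  1  2  3  4  4
  row 5: 1  1  2  3  4  5
  row 6: 1  2  3  4  5  6

second differences of R give the permutation w = (3, 1, 4, 5, 6, 2).

D(w) has 5 cells with 2 SE-corners; essential set:

[(1, 2, 0), (5, 2, 1)]


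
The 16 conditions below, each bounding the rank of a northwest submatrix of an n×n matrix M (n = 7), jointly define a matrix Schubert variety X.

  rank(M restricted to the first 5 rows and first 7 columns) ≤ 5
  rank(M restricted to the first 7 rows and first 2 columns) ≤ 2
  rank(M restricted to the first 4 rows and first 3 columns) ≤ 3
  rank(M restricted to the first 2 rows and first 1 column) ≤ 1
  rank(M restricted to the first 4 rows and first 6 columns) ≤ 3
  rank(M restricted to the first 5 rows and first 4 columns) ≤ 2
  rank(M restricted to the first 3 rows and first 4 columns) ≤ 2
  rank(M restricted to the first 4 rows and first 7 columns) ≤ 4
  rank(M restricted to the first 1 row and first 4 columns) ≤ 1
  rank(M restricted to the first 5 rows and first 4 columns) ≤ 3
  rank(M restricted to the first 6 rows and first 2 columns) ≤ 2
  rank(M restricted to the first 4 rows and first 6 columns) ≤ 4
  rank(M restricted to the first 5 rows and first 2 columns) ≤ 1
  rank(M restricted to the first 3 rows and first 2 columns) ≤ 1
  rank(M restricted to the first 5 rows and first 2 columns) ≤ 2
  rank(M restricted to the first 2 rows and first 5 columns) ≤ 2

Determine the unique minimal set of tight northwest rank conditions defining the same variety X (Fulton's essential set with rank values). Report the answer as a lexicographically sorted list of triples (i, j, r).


Recovering R(i,j) via the rank-extension bound from the 16 conditions:

  row 1: 1, 1, 1, 1, 1, 1, 1
  row 2: 1, 1, 2, 2, 2, 2, 2
  row 3: 1, 1, 2, 2, 3, 3, 3
  row 4: 1, 1, 2, 2, 3, 3, 4
  row 5: 1, 1, 2, 2, 3, 4, 5
  row 6: 1, 2, 3, 3, 4, 5, 6
  row 7: 1, 2, 3, 4, 5, 6, 7

hence w(1..7) = (1, 3, 5, 7, 6, 2, 4).

|D(w)|=8, |Ess(w)|=3:

[(4, 6, 3), (5, 2, 1), (5, 4, 2)]


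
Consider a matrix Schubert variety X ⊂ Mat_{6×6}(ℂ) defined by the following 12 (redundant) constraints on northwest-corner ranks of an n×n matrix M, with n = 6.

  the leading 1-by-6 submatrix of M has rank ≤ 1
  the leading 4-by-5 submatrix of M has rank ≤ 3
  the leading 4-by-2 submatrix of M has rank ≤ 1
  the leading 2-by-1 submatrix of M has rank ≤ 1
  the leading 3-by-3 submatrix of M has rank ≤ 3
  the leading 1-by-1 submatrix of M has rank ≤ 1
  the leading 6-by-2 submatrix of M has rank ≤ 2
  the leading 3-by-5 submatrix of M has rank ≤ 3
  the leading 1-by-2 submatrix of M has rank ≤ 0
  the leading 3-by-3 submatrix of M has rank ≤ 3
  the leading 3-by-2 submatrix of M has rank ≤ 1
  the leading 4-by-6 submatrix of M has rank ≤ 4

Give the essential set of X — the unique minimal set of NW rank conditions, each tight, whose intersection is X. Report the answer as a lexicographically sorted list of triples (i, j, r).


The tightest implied rank at each (i,j), from the 12 conditions:

  R[1]: 0 0 1 1 1 1
  R[2]: 1 1 2 2 2 2
  R[3]: 1 1 2 3 3 3
  R[4]: 1 1 2 3 3 4
  R[5]: 1 2 3 4 4 5
  R[6]: 1 2 3 4 5 6

so w = (3, 1, 4, 6, 2, 5).

Fulton essential set (3 of the 5 Rothe cells):

[(1, 2, 0), (4, 2, 1), (4, 5, 3)]


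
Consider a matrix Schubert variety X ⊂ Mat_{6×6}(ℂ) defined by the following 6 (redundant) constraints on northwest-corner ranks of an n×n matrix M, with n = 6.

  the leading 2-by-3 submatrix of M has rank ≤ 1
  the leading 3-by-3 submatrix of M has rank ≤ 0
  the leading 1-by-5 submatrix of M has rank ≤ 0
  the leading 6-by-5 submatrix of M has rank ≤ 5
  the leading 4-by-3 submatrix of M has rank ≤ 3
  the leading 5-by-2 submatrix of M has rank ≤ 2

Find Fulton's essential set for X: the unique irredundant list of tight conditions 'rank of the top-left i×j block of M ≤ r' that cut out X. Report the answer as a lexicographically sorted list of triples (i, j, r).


Rank table r_w(6×6) implied by the 6 constraints:

  0 0 0 0 0 1
  0 0 0 1 1 2
  0 0 0 1 2 3
  1 1 1 2 3 4
  1 2 2 3 4 5
  1 2 3 4 5 6

the unique w with this rank table is (6, 4, 5, 1, 2, 3).

Rothe diagram D(w) (11 cells), 2 SE-corners (essential conditions):

[(1, 5, 0), (3, 3, 0)]


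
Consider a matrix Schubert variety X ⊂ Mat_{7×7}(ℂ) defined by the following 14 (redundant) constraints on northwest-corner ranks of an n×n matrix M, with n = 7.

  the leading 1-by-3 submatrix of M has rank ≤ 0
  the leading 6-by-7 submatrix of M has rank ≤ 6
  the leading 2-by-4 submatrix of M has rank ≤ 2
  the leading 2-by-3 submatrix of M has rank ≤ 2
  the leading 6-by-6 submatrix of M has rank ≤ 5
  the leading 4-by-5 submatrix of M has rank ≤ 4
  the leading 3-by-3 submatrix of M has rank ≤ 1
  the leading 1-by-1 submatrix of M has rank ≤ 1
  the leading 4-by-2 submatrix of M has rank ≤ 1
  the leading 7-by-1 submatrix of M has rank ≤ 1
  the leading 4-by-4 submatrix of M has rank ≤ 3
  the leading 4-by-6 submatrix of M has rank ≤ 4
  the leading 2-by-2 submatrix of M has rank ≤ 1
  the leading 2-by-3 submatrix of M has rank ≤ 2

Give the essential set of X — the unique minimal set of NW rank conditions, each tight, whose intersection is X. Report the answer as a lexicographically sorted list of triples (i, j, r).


Computing R[i][j] = min implied NW-rank bound (n=7, 14 conditions):

  i=1: 0 | 0 | 0 | 1 | 1 | 1 | 1
  i=2: 1 | 1 | 1 | 2 | 2 | 2 | 2
  i=3: 1 | 1 | 1 | 2 | 3 | 3 | 3
  i=4: 1 | 1 | 2 | 3 | 4 | 4 | 4
  i=5: 1 | 2 | 3 | 4 | 5 | 5 | 5
  i=6: 1 | 2 | 3 | 4 | 5 | 5 | 6
  i=7: 1 | 2 | 3 | 4 | 5 | 6 | 7

hence w(1..7) = (4, 1, 5, 3, 2, 7, 6).

ℓ(w)=7; the 4 essential cells (i,j,r):

[(1, 3, 0), (3, 3, 1), (4, 2, 1), (6, 6, 5)]


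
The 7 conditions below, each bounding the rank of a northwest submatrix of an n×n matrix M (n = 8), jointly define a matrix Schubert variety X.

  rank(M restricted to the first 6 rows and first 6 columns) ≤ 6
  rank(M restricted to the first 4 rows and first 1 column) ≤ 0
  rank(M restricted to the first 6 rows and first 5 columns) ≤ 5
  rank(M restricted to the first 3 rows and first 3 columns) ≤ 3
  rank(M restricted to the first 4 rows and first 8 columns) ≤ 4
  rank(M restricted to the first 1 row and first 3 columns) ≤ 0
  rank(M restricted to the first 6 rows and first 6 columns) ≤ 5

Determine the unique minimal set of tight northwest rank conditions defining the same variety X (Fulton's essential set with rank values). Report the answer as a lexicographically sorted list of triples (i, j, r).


Rank table r_w(8×8) implied by the 7 constraints:

  row 1: 0 0 0 1 1 1 1 1
  row 2: 0 1 1 2 2 2 2 2
  row 3: 0 1 2 3 3 3 3 3
  row 4: 0 1 2 3 4 4 4 4
  row 5: 1 2 3 4 5 5 5 5
  row 6: 1 2 3 4 5 5 6 6
  row 7: 1 2 3 4 5 6 7 7
  row 8: 1 2 3 4 5 6 7 8

reading off 1-entries of Δ²R: w = (4, 2, 3, 5, 1, 7, 6, 8).

|D(w)|=7, |Ess(w)|=3:

[(1, 3, 0), (4, 1, 0), (6, 6, 5)]


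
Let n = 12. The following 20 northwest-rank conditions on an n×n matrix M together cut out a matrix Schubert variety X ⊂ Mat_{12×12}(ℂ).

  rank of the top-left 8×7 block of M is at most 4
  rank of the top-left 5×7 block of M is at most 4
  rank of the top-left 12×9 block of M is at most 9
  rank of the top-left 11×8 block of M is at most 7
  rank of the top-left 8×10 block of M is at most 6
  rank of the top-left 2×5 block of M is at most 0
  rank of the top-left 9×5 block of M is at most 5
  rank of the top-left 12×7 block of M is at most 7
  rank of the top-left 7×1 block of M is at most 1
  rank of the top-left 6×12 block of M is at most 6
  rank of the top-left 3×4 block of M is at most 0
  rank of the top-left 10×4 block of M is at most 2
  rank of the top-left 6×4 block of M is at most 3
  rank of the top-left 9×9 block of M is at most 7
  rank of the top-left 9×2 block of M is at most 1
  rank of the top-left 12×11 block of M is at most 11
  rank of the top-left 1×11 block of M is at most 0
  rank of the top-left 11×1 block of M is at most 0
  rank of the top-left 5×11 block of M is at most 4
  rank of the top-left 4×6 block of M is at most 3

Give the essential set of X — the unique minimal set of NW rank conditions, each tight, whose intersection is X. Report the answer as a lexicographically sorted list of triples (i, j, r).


Rank table r_w(12×12) implied by the 20 constraints:

  row 1: 0, 0, 0, 0, 0, 0, 0, 0, 0, 0, 0, 1
  row 2: 0, 0, 0, 0, 0, 1, 1, 1, 1, 1, 1, 2
  row 3: 0, 0, 0, 0, 1, 2, 2, 2, 2, 2, 2, 3
  row 4: 0, 1, 1, 1, 2, 3, 3, 3, 3, 3, 3, 4
  row 5: 0, 1, 2, 2, 3, 4, 4, 4, 4, 4, 4, 5
  row 6: 0, 1, 2, 2, 3, 4, 4, 5, 5, 5, 5, 6
  row 7: 0, 1, 2, 2, 3, 4, 4, 5, 6, 6, 6, 7
  row 8: 0, 1, 2, 2, 3, 4, 4, 5, 6, 6, 7, 8
  row 9: 0, 1, 2, 2, 3, 4, 5, 6, 7, 7, 8, 9
  row 10: 0, 1, 2, 2, 3, 4, 5, 6, 7, 8, 9, 10
  row 11: 0, 1, 2, 3, 4, 5, 6, 7, 8, 9, 10, 11
  row 12: 1, 2, 3, 4, 5, 6, 7, 8, 9, 10, 11, 12

hence w(1..12) = (12, 6, 5, 2, 3, 8, 9, 11, 7, 10, 4, 1).

7 SE-corners of the 37-cell Rothe diagram give Ess(w):

[(1, 11, 0), (2, 5, 0), (3, 4, 0), (8, 7, 4), (8, 10, 6), (10, 4, 2), (11, 1, 0)]


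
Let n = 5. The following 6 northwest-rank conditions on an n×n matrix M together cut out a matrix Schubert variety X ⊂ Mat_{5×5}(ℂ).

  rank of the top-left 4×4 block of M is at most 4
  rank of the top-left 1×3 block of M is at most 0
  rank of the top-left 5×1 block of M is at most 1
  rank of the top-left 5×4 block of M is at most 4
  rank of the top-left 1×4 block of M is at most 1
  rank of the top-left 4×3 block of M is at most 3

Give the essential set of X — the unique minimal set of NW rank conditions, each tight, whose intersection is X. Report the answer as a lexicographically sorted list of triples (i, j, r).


Rank table r_w(5×5) implied by the 6 constraints:

  i=1: 0, 0, 0, 1, 1
  i=2: 1, 1, 1, 2, 2
  i=3: 1, 2, 2, 3, 3
  i=4: 1, 2, 3, 4, 4
  i=5: 1, 2, 3, 4, 5

the unique w with this rank table is (4, 1, 2, 3, 5).

|D(w)|=3, |Ess(w)|=1:

[(1, 3, 0)]


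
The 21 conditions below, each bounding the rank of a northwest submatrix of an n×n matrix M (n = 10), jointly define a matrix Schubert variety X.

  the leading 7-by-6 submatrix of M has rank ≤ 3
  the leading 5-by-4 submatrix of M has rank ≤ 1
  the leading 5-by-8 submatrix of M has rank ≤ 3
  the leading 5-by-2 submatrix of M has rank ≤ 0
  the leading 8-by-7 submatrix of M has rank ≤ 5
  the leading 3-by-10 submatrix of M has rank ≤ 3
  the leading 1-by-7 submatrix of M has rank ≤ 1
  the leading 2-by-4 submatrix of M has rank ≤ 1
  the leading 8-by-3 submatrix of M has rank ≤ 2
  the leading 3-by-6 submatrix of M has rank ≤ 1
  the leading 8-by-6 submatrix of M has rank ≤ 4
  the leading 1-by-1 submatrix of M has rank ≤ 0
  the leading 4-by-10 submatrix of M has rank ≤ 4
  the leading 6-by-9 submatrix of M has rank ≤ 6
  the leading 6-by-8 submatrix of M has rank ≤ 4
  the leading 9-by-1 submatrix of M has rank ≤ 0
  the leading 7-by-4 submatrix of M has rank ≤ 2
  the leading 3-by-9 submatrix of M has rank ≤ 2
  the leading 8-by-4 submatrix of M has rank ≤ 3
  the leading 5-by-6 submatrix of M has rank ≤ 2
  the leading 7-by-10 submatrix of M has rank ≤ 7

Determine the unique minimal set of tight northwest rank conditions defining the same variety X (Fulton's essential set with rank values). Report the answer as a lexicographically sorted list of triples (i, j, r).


Reconstructing r_w from the 21 given conditions:

  0 0 1 1 1 1 1 1 1 1
  0 0 1 1 1 1 2 2 2 2
  0 0 1 1 1 1 2 2 2 3
  0 0 1 1 2 2 3 3 3 4
  0 0 1 1 2 2 3 3 4 5
  0 1 2 2 3 3 4 4 5 6
  0 1 2 2 3 3 4 5 6 7
  0 1 2 3 4 4 5 6 7 8
  0 1 2 3 4 5 6 7 8 9
  1 2 3 4 5 6 7 8 9 10

second differences of R give the permutation w = (3, 7, 10, 5, 9, 2, 8, 4, 6, 1).

9 SE-corners of the 28-cell Rothe diagram give Ess(w):

[(3, 6, 1), (3, 9, 2), (5, 2, 0), (5, 4, 1), (5, 6, 2), (5, 8, 3), (7, 4, 2), (7, 6, 3), (9, 1, 0)]
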